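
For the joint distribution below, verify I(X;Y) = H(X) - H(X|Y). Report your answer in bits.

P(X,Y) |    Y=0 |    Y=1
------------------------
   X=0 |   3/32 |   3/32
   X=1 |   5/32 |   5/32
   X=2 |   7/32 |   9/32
I(X;Y) = 0.0028 bits

Mutual information has multiple equivalent forms:
- I(X;Y) = H(X) - H(X|Y)
- I(X;Y) = H(Y) - H(Y|X)
- I(X;Y) = H(X) + H(Y) - H(X,Y)

Computing all quantities:
H(X) = 1.4772, H(Y) = 0.9972, H(X,Y) = 2.4716
H(X|Y) = 1.4744, H(Y|X) = 0.9943

Verification:
H(X) - H(X|Y) = 1.4772 - 1.4744 = 0.0028
H(Y) - H(Y|X) = 0.9972 - 0.9943 = 0.0028
H(X) + H(Y) - H(X,Y) = 1.4772 + 0.9972 - 2.4716 = 0.0028

All forms give I(X;Y) = 0.0028 bits. ✓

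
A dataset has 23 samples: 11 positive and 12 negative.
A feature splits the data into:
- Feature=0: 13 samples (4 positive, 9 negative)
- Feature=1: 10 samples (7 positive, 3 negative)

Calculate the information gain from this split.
0.1121 bits

Information Gain = H(Y) - H(Y|Feature)

Before split:
P(positive) = 11/23 = 0.4783
H(Y) = 0.9986 bits

After split:
Feature=0: H = 0.8905 bits (weight = 13/23)
Feature=1: H = 0.8813 bits (weight = 10/23)
H(Y|Feature) = (13/23)×0.8905 + (10/23)×0.8813 = 0.8865 bits

Information Gain = 0.9986 - 0.8865 = 0.1121 bits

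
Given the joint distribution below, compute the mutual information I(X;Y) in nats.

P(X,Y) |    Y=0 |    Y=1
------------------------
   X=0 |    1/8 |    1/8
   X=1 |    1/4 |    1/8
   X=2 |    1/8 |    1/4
0.0425 nats

Mutual information: I(X;Y) = H(X) + H(Y) - H(X,Y)

Marginals:
P(X) = (1/4, 3/8, 3/8), H(X) = 1.0822 nats
P(Y) = (1/2, 1/2), H(Y) = 0.6931 nats

Joint entropy: H(X,Y) = 1.7329 nats

I(X;Y) = 1.0822 + 0.6931 - 1.7329 = 0.0425 nats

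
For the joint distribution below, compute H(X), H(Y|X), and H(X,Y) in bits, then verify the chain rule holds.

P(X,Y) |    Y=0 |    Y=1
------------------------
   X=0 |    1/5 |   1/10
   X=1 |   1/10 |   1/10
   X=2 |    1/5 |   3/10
H(X,Y) = 2.4464, H(X) = 1.4855, H(Y|X) = 0.9610 (all in bits)

Chain rule: H(X,Y) = H(X) + H(Y|X)

Left side — joint entropy directly:
H(X,Y) = -Σ p(x,y) log p(x,y) = 2.4464 bits

Right side — compute H(Y|X) from the conditional distributions:
P(X) = (3/10, 1/5, 1/2), so H(X) = 1.4855 bits
H(Y|X) = Σ_x P(X=x) · H(Y|X=x):
  P(Y|X=0) = (2/3, 1/3), H(Y|X=0) = 0.9183, weight P(X=0) = 3/10
  P(Y|X=1) = (1/2, 1/2), H(Y|X=1) = 1.0000, weight P(X=1) = 1/5
  P(Y|X=2) = (2/5, 3/5), H(Y|X=2) = 0.9710, weight P(X=2) = 1/2
H(Y|X) = 0.9610 bits

H(X) + H(Y|X) = 1.4855 + 0.9610 = 2.4464 bits

Both sides equal 2.4464 bits. ✓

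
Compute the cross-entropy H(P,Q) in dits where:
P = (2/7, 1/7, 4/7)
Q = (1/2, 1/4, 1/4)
0.5161 dits

Cross-entropy: H(P,Q) = -Σ p(x) log q(x)

Alternatively: H(P,Q) = H(P) + D_KL(P||Q)
H(P) = 0.4151 dits
D_KL(P||Q) = 0.1010 dits

H(P,Q) = 0.4151 + 0.1010 = 0.5161 dits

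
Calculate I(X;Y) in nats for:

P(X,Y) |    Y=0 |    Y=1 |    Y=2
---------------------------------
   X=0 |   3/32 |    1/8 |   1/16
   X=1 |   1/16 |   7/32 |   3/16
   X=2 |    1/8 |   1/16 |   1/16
0.0634 nats

Mutual information: I(X;Y) = H(X) + H(Y) - H(X,Y)

Marginals:
P(X) = (9/32, 15/32, 1/4), H(X) = 1.0585 nats
P(Y) = (9/32, 13/32, 5/16), H(Y) = 1.0862 nats

Joint entropy: H(X,Y) = 2.0813 nats

I(X;Y) = 1.0585 + 1.0862 - 2.0813 = 0.0634 nats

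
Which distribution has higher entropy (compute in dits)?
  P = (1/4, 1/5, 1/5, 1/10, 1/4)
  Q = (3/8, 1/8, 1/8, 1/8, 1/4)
P

Computing entropies in dits:
H(P) = 0.6806
H(Q) = 0.6489

Distribution P has higher entropy.

Intuition: The distribution closer to uniform (more spread out) has higher entropy.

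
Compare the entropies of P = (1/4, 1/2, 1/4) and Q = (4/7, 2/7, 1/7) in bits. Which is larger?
P

Computing entropies in bits:
H(P) = 1.5000
H(Q) = 1.3788

Distribution P has higher entropy.

Intuition: The distribution closer to uniform (more spread out) has higher entropy.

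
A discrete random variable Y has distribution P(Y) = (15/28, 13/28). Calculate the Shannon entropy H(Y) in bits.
0.9963 bits

Shannon entropy is H(X) = -Σ p(x) log p(x).

For P = (15/28, 13/28):
H = -15/28 × log_2(15/28) -13/28 × log_2(13/28)
H = 0.9963 bits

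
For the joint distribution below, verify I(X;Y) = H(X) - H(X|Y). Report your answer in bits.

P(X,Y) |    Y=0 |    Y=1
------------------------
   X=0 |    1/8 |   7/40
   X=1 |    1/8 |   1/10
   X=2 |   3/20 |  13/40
I(X;Y) = 0.0266 bits

Mutual information has multiple equivalent forms:
- I(X;Y) = H(X) - H(X|Y)
- I(X;Y) = H(Y) - H(Y|X)
- I(X;Y) = H(X) + H(Y) - H(X,Y)

Computing all quantities:
H(X) = 1.5154, H(Y) = 0.9710, H(X,Y) = 2.4598
H(X|Y) = 1.4888, H(Y|X) = 0.9443

Verification:
H(X) - H(X|Y) = 1.5154 - 1.4888 = 0.0266
H(Y) - H(Y|X) = 0.9710 - 0.9443 = 0.0266
H(X) + H(Y) - H(X,Y) = 1.5154 + 0.9710 - 2.4598 = 0.0266

All forms give I(X;Y) = 0.0266 bits. ✓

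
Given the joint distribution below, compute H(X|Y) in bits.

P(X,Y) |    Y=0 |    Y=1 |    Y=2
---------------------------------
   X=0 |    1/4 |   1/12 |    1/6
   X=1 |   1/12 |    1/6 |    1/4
0.9046 bits

Using the chain rule: H(X|Y) = H(X,Y) - H(Y)

First, compute H(X,Y) = 2.4591 bits

Marginal P(Y) = (1/3, 1/4, 5/12)
H(Y) = 1.5546 bits

H(X|Y) = H(X,Y) - H(Y) = 2.4591 - 1.5546 = 0.9046 bits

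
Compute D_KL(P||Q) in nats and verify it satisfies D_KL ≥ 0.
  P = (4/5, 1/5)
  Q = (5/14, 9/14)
0.4117 nats

KL divergence satisfies the Gibbs inequality: D_KL(P||Q) ≥ 0 for all distributions P, Q.

D_KL(P||Q) = Σ p(x) log(p(x)/q(x))
Term by term:
  x=0: 4/5 × log_e[(4/5)/(5/14)] = 0.6452
  x=1: 1/5 × log_e[(1/5)/(9/14)] = -0.2335
D_KL(P||Q) = 0.4117 nats

D_KL(P||Q) = 0.4117 ≥ 0 ✓

This non-negativity is a fundamental property: relative entropy cannot be negative because it measures how different Q is from P.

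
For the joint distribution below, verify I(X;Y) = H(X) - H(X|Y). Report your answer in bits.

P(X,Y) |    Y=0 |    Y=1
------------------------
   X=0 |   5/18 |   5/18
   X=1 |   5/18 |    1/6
I(X;Y) = 0.0113 bits

Mutual information has multiple equivalent forms:
- I(X;Y) = H(X) - H(X|Y)
- I(X;Y) = H(Y) - H(Y|X)
- I(X;Y) = H(X) + H(Y) - H(X,Y)

Computing all quantities:
H(X) = 0.9911, H(Y) = 0.9911, H(X,Y) = 1.9708
H(X|Y) = 0.9797, H(Y|X) = 0.9797

Verification:
H(X) - H(X|Y) = 0.9911 - 0.9797 = 0.0113
H(Y) - H(Y|X) = 0.9911 - 0.9797 = 0.0113
H(X) + H(Y) - H(X,Y) = 0.9911 + 0.9911 - 1.9708 = 0.0113

All forms give I(X;Y) = 0.0113 bits. ✓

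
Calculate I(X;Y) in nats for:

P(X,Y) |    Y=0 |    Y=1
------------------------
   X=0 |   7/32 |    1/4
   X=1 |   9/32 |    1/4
0.0020 nats

Mutual information: I(X;Y) = H(X) + H(Y) - H(X,Y)

Marginals:
P(X) = (15/32, 17/32), H(X) = 0.6912 nats
P(Y) = (1/2, 1/2), H(Y) = 0.6931 nats

Joint entropy: H(X,Y) = 1.3824 nats

I(X;Y) = 0.6912 + 0.6931 - 1.3824 = 0.0020 nats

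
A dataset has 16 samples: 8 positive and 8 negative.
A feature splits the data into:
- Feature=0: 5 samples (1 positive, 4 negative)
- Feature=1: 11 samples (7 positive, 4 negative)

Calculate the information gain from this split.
0.1243 bits

Information Gain = H(Y) - H(Y|Feature)

Before split:
P(positive) = 8/16 = 0.5000
H(Y) = 1.0000 bits

After split:
Feature=0: H = 0.7219 bits (weight = 5/16)
Feature=1: H = 0.9457 bits (weight = 11/16)
H(Y|Feature) = (5/16)×0.7219 + (11/16)×0.9457 = 0.8757 bits

Information Gain = 1.0000 - 0.8757 = 0.1243 bits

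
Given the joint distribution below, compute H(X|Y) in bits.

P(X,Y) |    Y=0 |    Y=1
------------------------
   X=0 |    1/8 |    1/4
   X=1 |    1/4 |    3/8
0.9512 bits

Using the chain rule: H(X|Y) = H(X,Y) - H(Y)

First, compute H(X,Y) = 1.9056 bits

Marginal P(Y) = (3/8, 5/8)
H(Y) = 0.9544 bits

H(X|Y) = H(X,Y) - H(Y) = 1.9056 - 0.9544 = 0.9512 bits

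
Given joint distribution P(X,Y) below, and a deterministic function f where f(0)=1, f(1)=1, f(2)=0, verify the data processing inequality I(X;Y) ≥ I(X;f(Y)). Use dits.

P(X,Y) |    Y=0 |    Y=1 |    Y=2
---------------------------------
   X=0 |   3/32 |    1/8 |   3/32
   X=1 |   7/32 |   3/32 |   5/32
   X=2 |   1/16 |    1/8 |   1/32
I(X;Y) = 0.0230, I(X;f(Y)) = 0.0066, inequality holds: 0.0230 ≥ 0.0066

Data Processing Inequality: For any Markov chain X → Y → Z, we have I(X;Y) ≥ I(X;Z).

Here Z = f(Y) is a deterministic function of Y, forming X → Y → Z.

Original I(X;Y) = 0.0230 dits

After applying f:
P(X,Z) where Z=f(Y):
- P(X,Z=0) = P(X,Y=2)
- P(X,Z=1) = P(X,Y=0) + P(X,Y=1)

I(X;Z) = I(X;f(Y)) = 0.0066 dits

Verification: 0.0230 ≥ 0.0066 ✓

Information cannot be created by processing; the function f can only lose information about X.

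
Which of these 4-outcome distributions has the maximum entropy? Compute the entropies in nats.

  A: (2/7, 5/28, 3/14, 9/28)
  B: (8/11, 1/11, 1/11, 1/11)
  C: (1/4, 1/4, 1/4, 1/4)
C

For a discrete distribution over n outcomes, entropy is maximized by the uniform distribution.

Computing entropies:
H(A) = 1.3605 nats
H(B) = 0.8856 nats
H(C) = 1.3863 nats

The uniform distribution (where all probabilities equal 1/4) achieves the maximum entropy of log_e(4) = 1.3863 nats.

Distribution C has the highest entropy.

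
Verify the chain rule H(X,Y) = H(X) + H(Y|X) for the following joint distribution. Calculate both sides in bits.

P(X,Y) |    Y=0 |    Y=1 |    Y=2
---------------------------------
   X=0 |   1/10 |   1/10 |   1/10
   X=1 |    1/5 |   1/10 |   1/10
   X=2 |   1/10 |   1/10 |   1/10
H(X,Y) = 3.1219, H(X) = 1.5710, H(Y|X) = 1.5510 (all in bits)

Chain rule: H(X,Y) = H(X) + H(Y|X)

Left side — joint entropy directly:
H(X,Y) = -Σ p(x,y) log p(x,y) = 3.1219 bits

Right side — compute H(Y|X) from the conditional distributions:
P(X) = (3/10, 2/5, 3/10), so H(X) = 1.5710 bits
H(Y|X) = Σ_x P(X=x) · H(Y|X=x):
  P(Y|X=0) = (1/3, 1/3, 1/3), H(Y|X=0) = 1.5850, weight P(X=0) = 3/10
  P(Y|X=1) = (1/2, 1/4, 1/4), H(Y|X=1) = 1.5000, weight P(X=1) = 2/5
  P(Y|X=2) = (1/3, 1/3, 1/3), H(Y|X=2) = 1.5850, weight P(X=2) = 3/10
H(Y|X) = 1.5510 bits

H(X) + H(Y|X) = 1.5710 + 1.5510 = 3.1219 bits

Both sides equal 3.1219 bits. ✓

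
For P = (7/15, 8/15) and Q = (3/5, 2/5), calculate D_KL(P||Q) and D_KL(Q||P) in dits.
D_KL(P||Q) = 0.0157, D_KL(Q||P) = 0.0155

KL divergence is not symmetric: D_KL(P||Q) ≠ D_KL(Q||P) in general.

D_KL(P||Q) = 0.0157 dits
D_KL(Q||P) = 0.0155 dits

No, they are not equal!

This asymmetry is why KL divergence is not a true distance metric.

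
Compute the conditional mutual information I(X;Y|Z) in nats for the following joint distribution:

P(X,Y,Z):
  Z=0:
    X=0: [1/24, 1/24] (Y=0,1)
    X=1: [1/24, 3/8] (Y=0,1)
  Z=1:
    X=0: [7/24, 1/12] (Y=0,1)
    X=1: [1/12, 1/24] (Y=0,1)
0.0350 nats

Conditional mutual information: I(X;Y|Z) = H(X|Z) + H(Y|Z) - H(X,Y|Z)

H(Z) = 0.6931
H(X,Z) = 1.1996 → H(X|Z) = 0.5064
H(Y,Z) = 1.1996 → H(Y|Z) = 0.5064
H(X,Y,Z) = 1.6710 → H(X,Y|Z) = 0.9779

I(X;Y|Z) = 0.5064 + 0.5064 - 0.9779 = 0.0350 nats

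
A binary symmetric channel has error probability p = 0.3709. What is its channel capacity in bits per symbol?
0.0486 bits

For a binary symmetric channel (BSC) with error probability p:
Capacity C = 1 - H(p) bits per symbol

where H(p) = -p log₂(p) - (1-p) log₂(1-p) is the binary entropy function.

H(0.3709) = 0.9514 bits
C = 1 - 0.9514 = 0.0486 bits per symbol

This means we can reliably transmit up to 0.0486 bits of information per channel use.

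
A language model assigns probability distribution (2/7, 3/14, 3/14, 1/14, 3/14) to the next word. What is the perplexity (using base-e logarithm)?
4.6493

Perplexity is e^H (or exp(H) for natural log).

First, H = -Σ p log p = 1.5367 nats
Perplexity = e^1.5367 = 4.6493

Interpretation: The model's uncertainty is equivalent to choosing uniformly among 4.6 options.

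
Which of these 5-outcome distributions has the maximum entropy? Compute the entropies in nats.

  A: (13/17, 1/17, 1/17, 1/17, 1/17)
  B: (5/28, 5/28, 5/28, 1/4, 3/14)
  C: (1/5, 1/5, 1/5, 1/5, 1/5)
C

For a discrete distribution over n outcomes, entropy is maximized by the uniform distribution.

Computing entropies:
H(A) = 0.8718 nats
H(B) = 1.5996 nats
H(C) = 1.6094 nats

The uniform distribution (where all probabilities equal 1/5) achieves the maximum entropy of log_e(5) = 1.6094 nats.

Distribution C has the highest entropy.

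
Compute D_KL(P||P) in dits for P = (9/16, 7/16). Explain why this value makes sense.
0.0000 dits

KL divergence satisfies the Gibbs inequality: D_KL(P||Q) ≥ 0 for all distributions P, Q.

D_KL(P||Q) = Σ p(x) log(p(x)/q(x))
Each term is p(x) × log_10(p(x)/p(x)) = p(x) × log_10(1) = 0, so the sum is 0.
D_KL(P||Q) = 0.0000 dits

When P = Q, the KL divergence is exactly 0, as there is no 'divergence' between identical distributions.

This non-negativity is a fundamental property: relative entropy cannot be negative because it measures how different Q is from P.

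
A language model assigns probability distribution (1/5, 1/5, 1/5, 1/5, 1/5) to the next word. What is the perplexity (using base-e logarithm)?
5.0000

Perplexity is e^H (or exp(H) for natural log).

First, H = -Σ p log p = 1.6094 nats
Perplexity = e^1.6094 = 5.0000

Interpretation: The model's uncertainty is equivalent to choosing uniformly among 5.0 options.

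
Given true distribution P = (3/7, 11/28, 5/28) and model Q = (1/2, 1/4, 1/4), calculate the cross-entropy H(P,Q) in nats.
1.0892 nats

Cross-entropy: H(P,Q) = -Σ p(x) log q(x)

Alternatively: H(P,Q) = H(P) + D_KL(P||Q)
H(P) = 1.0378 nats
D_KL(P||Q) = 0.0514 nats

H(P,Q) = 1.0378 + 0.0514 = 1.0892 nats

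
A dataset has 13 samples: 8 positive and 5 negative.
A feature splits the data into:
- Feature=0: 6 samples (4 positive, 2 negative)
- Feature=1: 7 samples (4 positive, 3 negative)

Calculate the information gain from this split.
0.0069 bits

Information Gain = H(Y) - H(Y|Feature)

Before split:
P(positive) = 8/13 = 0.6154
H(Y) = 0.9612 bits

After split:
Feature=0: H = 0.9183 bits (weight = 6/13)
Feature=1: H = 0.9852 bits (weight = 7/13)
H(Y|Feature) = (6/13)×0.9183 + (7/13)×0.9852 = 0.9543 bits

Information Gain = 0.9612 - 0.9543 = 0.0069 bits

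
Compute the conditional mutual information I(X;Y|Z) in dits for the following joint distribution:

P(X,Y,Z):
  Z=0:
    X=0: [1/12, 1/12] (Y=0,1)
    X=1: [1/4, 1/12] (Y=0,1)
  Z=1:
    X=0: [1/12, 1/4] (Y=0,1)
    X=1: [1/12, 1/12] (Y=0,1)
0.0133 dits

Conditional mutual information: I(X;Y|Z) = H(X|Z) + H(Y|Z) - H(X,Y|Z)

H(Z) = 0.3010
H(X,Z) = 0.5775 → H(X|Z) = 0.2764
H(Y,Z) = 0.5775 → H(Y|Z) = 0.2764
H(X,Y,Z) = 0.8406 → H(X,Y|Z) = 0.5396

I(X;Y|Z) = 0.2764 + 0.2764 - 0.5396 = 0.0133 dits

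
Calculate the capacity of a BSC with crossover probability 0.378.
0.0434 bits

For a binary symmetric channel (BSC) with error probability p:
Capacity C = 1 - H(p) bits per symbol

where H(p) = -p log₂(p) - (1-p) log₂(1-p) is the binary entropy function.

H(0.378) = 0.9566 bits
C = 1 - 0.9566 = 0.0434 bits per symbol

This means we can reliably transmit up to 0.0434 bits of information per channel use.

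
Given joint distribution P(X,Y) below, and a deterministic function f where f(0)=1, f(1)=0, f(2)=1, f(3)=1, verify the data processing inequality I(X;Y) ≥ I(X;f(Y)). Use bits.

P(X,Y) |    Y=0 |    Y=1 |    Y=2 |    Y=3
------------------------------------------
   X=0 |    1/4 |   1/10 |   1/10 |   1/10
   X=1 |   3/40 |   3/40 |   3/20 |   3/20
I(X;Y) = 0.0816, I(X;f(Y)) = 0.0003, inequality holds: 0.0816 ≥ 0.0003

Data Processing Inequality: For any Markov chain X → Y → Z, we have I(X;Y) ≥ I(X;Z).

Here Z = f(Y) is a deterministic function of Y, forming X → Y → Z.

Original I(X;Y) = 0.0816 bits

After applying f:
P(X,Z) where Z=f(Y):
- P(X,Z=0) = P(X,Y=1)
- P(X,Z=1) = P(X,Y=0) + P(X,Y=2) + P(X,Y=3)

I(X;Z) = I(X;f(Y)) = 0.0003 bits

Verification: 0.0816 ≥ 0.0003 ✓

Information cannot be created by processing; the function f can only lose information about X.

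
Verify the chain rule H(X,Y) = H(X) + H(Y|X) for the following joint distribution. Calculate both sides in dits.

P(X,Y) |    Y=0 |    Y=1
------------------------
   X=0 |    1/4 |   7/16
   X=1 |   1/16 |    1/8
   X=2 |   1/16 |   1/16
H(X,Y) = 0.6462, H(X) = 0.3611, H(Y|X) = 0.2852 (all in dits)

Chain rule: H(X,Y) = H(X) + H(Y|X)

Left side — joint entropy directly:
H(X,Y) = -Σ p(x,y) log p(x,y) = 0.6462 dits

Right side — compute H(Y|X) from the conditional distributions:
P(X) = (11/16, 3/16, 1/8), so H(X) = 0.3611 dits
H(Y|X) = Σ_x P(X=x) · H(Y|X=x):
  P(Y|X=0) = (4/11, 7/11), H(Y|X=0) = 0.2847, weight P(X=0) = 11/16
  P(Y|X=1) = (1/3, 2/3), H(Y|X=1) = 0.2764, weight P(X=1) = 3/16
  P(Y|X=2) = (1/2, 1/2), H(Y|X=2) = 0.3010, weight P(X=2) = 1/8
H(Y|X) = 0.2852 dits

H(X) + H(Y|X) = 0.3611 + 0.2852 = 0.6462 dits

Both sides equal 0.6462 dits. ✓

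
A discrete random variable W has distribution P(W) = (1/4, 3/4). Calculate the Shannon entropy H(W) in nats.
0.5623 nats

Shannon entropy is H(X) = -Σ p(x) log p(x).

For P = (1/4, 3/4):
H = -1/4 × log_e(1/4) -3/4 × log_e(3/4)
H = 0.5623 nats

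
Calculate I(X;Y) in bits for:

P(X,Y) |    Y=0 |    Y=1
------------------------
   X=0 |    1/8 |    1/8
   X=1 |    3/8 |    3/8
0.0000 bits

Mutual information: I(X;Y) = H(X) + H(Y) - H(X,Y)

Marginals:
P(X) = (1/4, 3/4), H(X) = 0.8113 bits
P(Y) = (1/2, 1/2), H(Y) = 1.0000 bits

Joint entropy: H(X,Y) = 1.8113 bits

I(X;Y) = 0.8113 + 1.0000 - 1.8113 = 0.0000 bits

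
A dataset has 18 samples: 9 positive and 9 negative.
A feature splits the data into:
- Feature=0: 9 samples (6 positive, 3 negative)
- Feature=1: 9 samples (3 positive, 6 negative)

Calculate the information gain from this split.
0.0817 bits

Information Gain = H(Y) - H(Y|Feature)

Before split:
P(positive) = 9/18 = 0.5000
H(Y) = 1.0000 bits

After split:
Feature=0: H = 0.9183 bits (weight = 9/18)
Feature=1: H = 0.9183 bits (weight = 9/18)
H(Y|Feature) = (9/18)×0.9183 + (9/18)×0.9183 = 0.9183 bits

Information Gain = 1.0000 - 0.9183 = 0.0817 bits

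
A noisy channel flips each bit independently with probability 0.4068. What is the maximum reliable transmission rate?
0.0252 bits

For a binary symmetric channel (BSC) with error probability p:
Capacity C = 1 - H(p) bits per symbol

where H(p) = -p log₂(p) - (1-p) log₂(1-p) is the binary entropy function.

H(0.4068) = 0.9748 bits
C = 1 - 0.9748 = 0.0252 bits per symbol

This means we can reliably transmit up to 0.0252 bits of information per channel use.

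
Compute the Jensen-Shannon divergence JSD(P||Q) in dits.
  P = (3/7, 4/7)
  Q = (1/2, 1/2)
0.0011 dits

Jensen-Shannon divergence is:
JSD(P||Q) = 0.5 × D_KL(P||M) + 0.5 × D_KL(Q||M)
where M = 0.5 × (P + Q) is the mixture distribution.

M = 0.5 × (3/7, 4/7) + 0.5 × (1/2, 1/2) = (13/28, 15/28)

D_KL(P||M) = 0.0011 dits
D_KL(Q||M) = 0.0011 dits

JSD(P||Q) = 0.5 × 0.0011 + 0.5 × 0.0011 = 0.0011 dits

Unlike KL divergence, JSD is symmetric and bounded: 0 ≤ JSD ≤ log(2).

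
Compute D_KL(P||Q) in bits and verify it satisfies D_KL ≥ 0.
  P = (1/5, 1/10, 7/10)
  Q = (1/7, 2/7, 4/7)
0.1506 bits

KL divergence satisfies the Gibbs inequality: D_KL(P||Q) ≥ 0 for all distributions P, Q.

D_KL(P||Q) = Σ p(x) log(p(x)/q(x))
Term by term:
  x=0: 1/5 × log_2[(1/5)/(1/7)] = 0.0971
  x=1: 1/10 × log_2[(1/10)/(2/7)] = -0.1515
  x=2: 7/10 × log_2[(7/10)/(4/7)] = 0.2049
D_KL(P||Q) = 0.1506 bits

D_KL(P||Q) = 0.1506 ≥ 0 ✓

This non-negativity is a fundamental property: relative entropy cannot be negative because it measures how different Q is from P.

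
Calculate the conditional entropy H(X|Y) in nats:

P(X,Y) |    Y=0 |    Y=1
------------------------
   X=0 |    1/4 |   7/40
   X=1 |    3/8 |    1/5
0.6797 nats

Using the chain rule: H(X|Y) = H(X,Y) - H(Y)

First, compute H(X,Y) = 1.3413 nats

Marginal P(Y) = (5/8, 3/8)
H(Y) = 0.6616 nats

H(X|Y) = H(X,Y) - H(Y) = 1.3413 - 0.6616 = 0.6797 nats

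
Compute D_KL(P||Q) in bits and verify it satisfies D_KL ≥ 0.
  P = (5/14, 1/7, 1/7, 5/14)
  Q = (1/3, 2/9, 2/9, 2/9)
0.0979 bits

KL divergence satisfies the Gibbs inequality: D_KL(P||Q) ≥ 0 for all distributions P, Q.

D_KL(P||Q) = Σ p(x) log(p(x)/q(x))
Term by term:
  x=0: 5/14 × log_2[(5/14)/(1/3)] = 0.0355
  x=1: 1/7 × log_2[(1/7)/(2/9)] = -0.0911
  x=2: 1/7 × log_2[(1/7)/(2/9)] = -0.0911
  x=3: 5/14 × log_2[(5/14)/(2/9)] = 0.2445
D_KL(P||Q) = 0.0979 bits

D_KL(P||Q) = 0.0979 ≥ 0 ✓

This non-negativity is a fundamental property: relative entropy cannot be negative because it measures how different Q is from P.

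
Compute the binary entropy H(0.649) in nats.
0.6481 nats

The binary entropy function is:
H(p) = -p log(p) - (1-p) log(1-p)

H(0.649) = -0.649 × log_e(0.649) - 0.351 × log_e(0.351)
H(0.649) = 0.6481 nats

Note: Binary entropy is maximized at p=0.5 (H=1 bit) and minimized at p=0 or p=1 (H=0).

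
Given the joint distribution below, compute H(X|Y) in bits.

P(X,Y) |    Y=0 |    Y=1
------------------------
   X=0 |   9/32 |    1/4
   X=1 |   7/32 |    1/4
0.9943 bits

Using the chain rule: H(X|Y) = H(X,Y) - H(Y)

First, compute H(X,Y) = 1.9943 bits

Marginal P(Y) = (1/2, 1/2)
H(Y) = 1.0000 bits

H(X|Y) = H(X,Y) - H(Y) = 1.9943 - 1.0000 = 0.9943 bits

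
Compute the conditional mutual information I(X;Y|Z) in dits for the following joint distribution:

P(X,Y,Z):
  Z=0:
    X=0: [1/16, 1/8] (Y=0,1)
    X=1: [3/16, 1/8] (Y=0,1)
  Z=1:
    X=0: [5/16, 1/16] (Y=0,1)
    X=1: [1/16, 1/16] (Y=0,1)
0.0184 dits

Conditional mutual information: I(X;Y|Z) = H(X|Z) + H(Y|Z) - H(X,Y|Z)

H(Z) = 0.3010
H(X,Z) = 0.5668 → H(X|Z) = 0.2658
H(Y,Z) = 0.5737 → H(Y|Z) = 0.2726
H(X,Y,Z) = 0.8210 → H(X,Y|Z) = 0.5199

I(X;Y|Z) = 0.2658 + 0.2726 - 0.5199 = 0.0184 dits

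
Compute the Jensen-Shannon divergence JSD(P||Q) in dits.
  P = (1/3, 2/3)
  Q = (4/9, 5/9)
0.0028 dits

Jensen-Shannon divergence is:
JSD(P||Q) = 0.5 × D_KL(P||M) + 0.5 × D_KL(Q||M)
where M = 0.5 × (P + Q) is the mixture distribution.

M = 0.5 × (1/3, 2/3) + 0.5 × (4/9, 5/9) = (7/18, 11/18)

D_KL(P||M) = 0.0029 dits
D_KL(Q||M) = 0.0028 dits

JSD(P||Q) = 0.5 × 0.0029 + 0.5 × 0.0028 = 0.0028 dits

Unlike KL divergence, JSD is symmetric and bounded: 0 ≤ JSD ≤ log(2).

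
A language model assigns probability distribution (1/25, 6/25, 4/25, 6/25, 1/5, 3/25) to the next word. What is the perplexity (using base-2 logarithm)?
5.3833

Perplexity is 2^H (or exp(H) for natural log).

First, H = -Σ p log p = 2.4285 bits
Perplexity = 2^2.4285 = 5.3833

Interpretation: The model's uncertainty is equivalent to choosing uniformly among 5.4 options.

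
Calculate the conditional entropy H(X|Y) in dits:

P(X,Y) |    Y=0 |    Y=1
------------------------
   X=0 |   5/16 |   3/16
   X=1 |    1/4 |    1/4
0.2976 dits

Using the chain rule: H(X|Y) = H(X,Y) - H(Y)

First, compute H(X,Y) = 0.5952 dits

Marginal P(Y) = (9/16, 7/16)
H(Y) = 0.2976 dits

H(X|Y) = H(X,Y) - H(Y) = 0.5952 - 0.2976 = 0.2976 dits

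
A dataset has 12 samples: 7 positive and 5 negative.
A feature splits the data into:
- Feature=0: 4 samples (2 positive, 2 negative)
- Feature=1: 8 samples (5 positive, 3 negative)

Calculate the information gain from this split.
0.0102 bits

Information Gain = H(Y) - H(Y|Feature)

Before split:
P(positive) = 7/12 = 0.5833
H(Y) = 0.9799 bits

After split:
Feature=0: H = 1.0000 bits (weight = 4/12)
Feature=1: H = 0.9544 bits (weight = 8/12)
H(Y|Feature) = (4/12)×1.0000 + (8/12)×0.9544 = 0.9696 bits

Information Gain = 0.9799 - 0.9696 = 0.0102 bits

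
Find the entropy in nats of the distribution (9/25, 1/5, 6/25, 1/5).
1.3541 nats

Shannon entropy is H(X) = -Σ p(x) log p(x).

For P = (9/25, 1/5, 6/25, 1/5):
H = -9/25 × log_e(9/25) -1/5 × log_e(1/5) -6/25 × log_e(6/25) -1/5 × log_e(1/5)
H = 1.3541 nats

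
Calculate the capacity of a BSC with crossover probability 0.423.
0.0172 bits

For a binary symmetric channel (BSC) with error probability p:
Capacity C = 1 - H(p) bits per symbol

where H(p) = -p log₂(p) - (1-p) log₂(1-p) is the binary entropy function.

H(0.423) = 0.9828 bits
C = 1 - 0.9828 = 0.0172 bits per symbol

This means we can reliably transmit up to 0.0172 bits of information per channel use.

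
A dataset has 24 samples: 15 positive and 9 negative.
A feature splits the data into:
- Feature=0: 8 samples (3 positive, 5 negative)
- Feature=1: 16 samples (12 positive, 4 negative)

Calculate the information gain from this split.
0.0954 bits

Information Gain = H(Y) - H(Y|Feature)

Before split:
P(positive) = 15/24 = 0.6250
H(Y) = 0.9544 bits

After split:
Feature=0: H = 0.9544 bits (weight = 8/24)
Feature=1: H = 0.8113 bits (weight = 16/24)
H(Y|Feature) = (8/24)×0.9544 + (16/24)×0.8113 = 0.8590 bits

Information Gain = 0.9544 - 0.8590 = 0.0954 bits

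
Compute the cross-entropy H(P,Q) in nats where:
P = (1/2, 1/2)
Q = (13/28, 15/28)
0.6957 nats

Cross-entropy: H(P,Q) = -Σ p(x) log q(x)

Alternatively: H(P,Q) = H(P) + D_KL(P||Q)
H(P) = 0.6931 nats
D_KL(P||Q) = 0.0026 nats

H(P,Q) = 0.6931 + 0.0026 = 0.6957 nats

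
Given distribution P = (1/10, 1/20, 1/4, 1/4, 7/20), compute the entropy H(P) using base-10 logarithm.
0.6257 dits

Shannon entropy is H(X) = -Σ p(x) log p(x).

For P = (1/10, 1/20, 1/4, 1/4, 7/20):
H = -1/10 × log_10(1/10) -1/20 × log_10(1/20) -1/4 × log_10(1/4) -1/4 × log_10(1/4) -7/20 × log_10(7/20)
H = 0.6257 dits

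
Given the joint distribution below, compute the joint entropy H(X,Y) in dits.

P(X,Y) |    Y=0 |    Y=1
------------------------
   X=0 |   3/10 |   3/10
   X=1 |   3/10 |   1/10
0.5706 dits

Joint entropy is H(X,Y) = -Σ_{x,y} p(x,y) log p(x,y).

Summing over all non-zero entries:
H(X,Y) = -[3/10·log_10(3/10) + 3/10·log_10(3/10) + 3/10·log_10(3/10) + 1/10·log_10(1/10)]
H(X,Y) = 0.5706 dits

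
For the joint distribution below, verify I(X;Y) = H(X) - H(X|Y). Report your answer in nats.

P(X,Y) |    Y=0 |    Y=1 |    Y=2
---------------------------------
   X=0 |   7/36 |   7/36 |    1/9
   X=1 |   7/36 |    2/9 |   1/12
I(X;Y) = 0.0029 nats

Mutual information has multiple equivalent forms:
- I(X;Y) = H(X) - H(X|Y)
- I(X;Y) = H(Y) - H(Y|X)
- I(X;Y) = H(X) + H(Y) - H(X,Y)

Computing all quantities:
H(X) = 0.6931, H(Y) = 1.0505, H(X,Y) = 1.7407
H(X|Y) = 0.6902, H(Y|X) = 1.0476

Verification:
H(X) - H(X|Y) = 0.6931 - 0.6902 = 0.0029
H(Y) - H(Y|X) = 1.0505 - 1.0476 = 0.0029
H(X) + H(Y) - H(X,Y) = 0.6931 + 1.0505 - 1.7407 = 0.0029

All forms give I(X;Y) = 0.0029 nats. ✓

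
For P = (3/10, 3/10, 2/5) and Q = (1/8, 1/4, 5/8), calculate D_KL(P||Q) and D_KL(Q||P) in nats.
D_KL(P||Q) = 0.1388, D_KL(Q||P) = 0.1239

KL divergence is not symmetric: D_KL(P||Q) ≠ D_KL(Q||P) in general.

D_KL(P||Q) = 0.1388 nats
D_KL(Q||P) = 0.1239 nats

No, they are not equal!

This asymmetry is why KL divergence is not a true distance metric.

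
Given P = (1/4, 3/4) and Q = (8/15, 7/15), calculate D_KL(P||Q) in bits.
0.2401 bits

KL divergence: D_KL(P||Q) = Σ p(x) log(p(x)/q(x))

Computing term by term:
  x=0: 1/4 × log_2[(1/4)/(8/15)] = 1/4 × -1.0931 = -0.2733
  x=1: 3/4 × log_2[(3/4)/(7/15)] = 3/4 × 0.6845 = 0.5134

D_KL(P||Q) = 0.2401 bits

Note: KL divergence is always non-negative and equals 0 iff P = Q.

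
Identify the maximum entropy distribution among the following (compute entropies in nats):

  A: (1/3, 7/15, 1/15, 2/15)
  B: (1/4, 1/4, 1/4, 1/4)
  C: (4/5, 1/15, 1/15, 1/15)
B

For a discrete distribution over n outcomes, entropy is maximized by the uniform distribution.

Computing entropies:
H(A) = 1.1711 nats
H(B) = 1.3863 nats
H(C) = 0.7201 nats

The uniform distribution (where all probabilities equal 1/4) achieves the maximum entropy of log_e(4) = 1.3863 nats.

Distribution B has the highest entropy.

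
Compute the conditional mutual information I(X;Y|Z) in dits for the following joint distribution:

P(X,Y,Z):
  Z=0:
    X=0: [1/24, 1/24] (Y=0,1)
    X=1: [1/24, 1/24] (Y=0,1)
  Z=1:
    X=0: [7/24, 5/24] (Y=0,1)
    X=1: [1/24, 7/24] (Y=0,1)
0.0415 dits

Conditional mutual information: I(X;Y|Z) = H(X|Z) + H(Y|Z) - H(X,Y|Z)

H(Z) = 0.1957
H(X,Z) = 0.4894 → H(X|Z) = 0.2937
H(Y,Z) = 0.4894 → H(Y|Z) = 0.2937
H(X,Y,Z) = 0.7416 → H(X,Y|Z) = 0.5459

I(X;Y|Z) = 0.2937 + 0.2937 - 0.5459 = 0.0415 dits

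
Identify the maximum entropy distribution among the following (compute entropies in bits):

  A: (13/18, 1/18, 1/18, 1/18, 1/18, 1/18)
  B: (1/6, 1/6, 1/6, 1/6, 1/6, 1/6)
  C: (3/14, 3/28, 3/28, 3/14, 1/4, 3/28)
B

For a discrete distribution over n outcomes, entropy is maximized by the uniform distribution.

Computing entropies:
H(A) = 1.4974 bits
H(B) = 2.5850 bits
H(C) = 2.4882 bits

The uniform distribution (where all probabilities equal 1/6) achieves the maximum entropy of log_2(6) = 2.5850 bits.

Distribution B has the highest entropy.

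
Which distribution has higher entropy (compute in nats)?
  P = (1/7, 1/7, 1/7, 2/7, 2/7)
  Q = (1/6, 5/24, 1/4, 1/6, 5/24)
Q

Computing entropies in nats:
H(P) = 1.5498
H(Q) = 1.5974

Distribution Q has higher entropy.

Intuition: The distribution closer to uniform (more spread out) has higher entropy.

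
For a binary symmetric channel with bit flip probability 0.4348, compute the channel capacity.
0.0123 bits

For a binary symmetric channel (BSC) with error probability p:
Capacity C = 1 - H(p) bits per symbol

where H(p) = -p log₂(p) - (1-p) log₂(1-p) is the binary entropy function.

H(0.4348) = 0.9877 bits
C = 1 - 0.9877 = 0.0123 bits per symbol

This means we can reliably transmit up to 0.0123 bits of information per channel use.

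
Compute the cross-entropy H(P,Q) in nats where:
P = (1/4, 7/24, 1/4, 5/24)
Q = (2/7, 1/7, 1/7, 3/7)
1.5437 nats

Cross-entropy: H(P,Q) = -Σ p(x) log q(x)

Alternatively: H(P,Q) = H(P) + D_KL(P||Q)
H(P) = 1.3793 nats
D_KL(P||Q) = 0.1644 nats

H(P,Q) = 1.3793 + 0.1644 = 1.5437 nats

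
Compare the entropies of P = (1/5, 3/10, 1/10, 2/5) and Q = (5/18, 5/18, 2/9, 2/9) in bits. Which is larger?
Q

Computing entropies in bits:
H(P) = 1.8464
H(Q) = 1.9911

Distribution Q has higher entropy.

Intuition: The distribution closer to uniform (more spread out) has higher entropy.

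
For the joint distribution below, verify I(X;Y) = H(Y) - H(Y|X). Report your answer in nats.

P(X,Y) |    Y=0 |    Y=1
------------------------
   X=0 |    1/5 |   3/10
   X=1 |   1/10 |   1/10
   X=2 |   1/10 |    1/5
I(X;Y) = 0.0069 nats

Mutual information has multiple equivalent forms:
- I(X;Y) = H(X) - H(X|Y)
- I(X;Y) = H(Y) - H(Y|X)
- I(X;Y) = H(X) + H(Y) - H(X,Y)

Computing all quantities:
H(X) = 1.0297, H(Y) = 0.6730, H(X,Y) = 1.6957
H(X|Y) = 1.0227, H(Y|X) = 0.6661

Verification:
H(X) - H(X|Y) = 1.0297 - 1.0227 = 0.0069
H(Y) - H(Y|X) = 0.6730 - 0.6661 = 0.0069
H(X) + H(Y) - H(X,Y) = 1.0297 + 0.6730 - 1.6957 = 0.0069

All forms give I(X;Y) = 0.0069 nats. ✓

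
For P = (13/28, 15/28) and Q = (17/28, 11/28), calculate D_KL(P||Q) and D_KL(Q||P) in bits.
D_KL(P||Q) = 0.0600, D_KL(Q||P) = 0.0592

KL divergence is not symmetric: D_KL(P||Q) ≠ D_KL(Q||P) in general.

D_KL(P||Q) = 0.0600 bits
D_KL(Q||P) = 0.0592 bits

No, they are not equal!

This asymmetry is why KL divergence is not a true distance metric.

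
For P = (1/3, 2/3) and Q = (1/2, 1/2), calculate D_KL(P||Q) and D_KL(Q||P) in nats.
D_KL(P||Q) = 0.0566, D_KL(Q||P) = 0.0589

KL divergence is not symmetric: D_KL(P||Q) ≠ D_KL(Q||P) in general.

D_KL(P||Q) = 0.0566 nats
D_KL(Q||P) = 0.0589 nats

No, they are not equal!

This asymmetry is why KL divergence is not a true distance metric.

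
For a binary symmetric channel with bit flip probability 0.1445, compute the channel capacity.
0.4041 bits

For a binary symmetric channel (BSC) with error probability p:
Capacity C = 1 - H(p) bits per symbol

where H(p) = -p log₂(p) - (1-p) log₂(1-p) is the binary entropy function.

H(0.1445) = 0.5959 bits
C = 1 - 0.5959 = 0.4041 bits per symbol

This means we can reliably transmit up to 0.4041 bits of information per channel use.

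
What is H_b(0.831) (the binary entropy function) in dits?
0.1973 dits

The binary entropy function is:
H(p) = -p log(p) - (1-p) log(1-p)

H(0.831) = -0.831 × log_10(0.831) - 0.169 × log_10(0.169)
H(0.831) = 0.1973 dits

Note: Binary entropy is maximized at p=0.5 (H=1 bit) and minimized at p=0 or p=1 (H=0).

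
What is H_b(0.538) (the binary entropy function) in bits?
0.9958 bits

The binary entropy function is:
H(p) = -p log(p) - (1-p) log(1-p)

H(0.538) = -0.538 × log_2(0.538) - 0.462 × log_2(0.462)
H(0.538) = 0.9958 bits

Note: Binary entropy is maximized at p=0.5 (H=1 bit) and minimized at p=0 or p=1 (H=0).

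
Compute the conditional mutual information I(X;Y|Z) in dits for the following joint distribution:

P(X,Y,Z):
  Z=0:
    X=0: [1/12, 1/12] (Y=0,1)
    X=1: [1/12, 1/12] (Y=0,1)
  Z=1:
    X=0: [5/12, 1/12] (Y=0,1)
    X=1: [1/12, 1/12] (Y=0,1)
0.0148 dits

Conditional mutual information: I(X;Y|Z) = H(X|Z) + H(Y|Z) - H(X,Y|Z)

H(Z) = 0.2764
H(X,Z) = 0.5396 → H(X|Z) = 0.2632
H(Y,Z) = 0.5396 → H(Y|Z) = 0.2632
H(X,Y,Z) = 0.7879 → H(X,Y|Z) = 0.5115

I(X;Y|Z) = 0.2632 + 0.2632 - 0.5115 = 0.0148 dits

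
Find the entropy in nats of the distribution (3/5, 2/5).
0.6730 nats

Shannon entropy is H(X) = -Σ p(x) log p(x).

For P = (3/5, 2/5):
H = -3/5 × log_e(3/5) -2/5 × log_e(2/5)
H = 0.6730 nats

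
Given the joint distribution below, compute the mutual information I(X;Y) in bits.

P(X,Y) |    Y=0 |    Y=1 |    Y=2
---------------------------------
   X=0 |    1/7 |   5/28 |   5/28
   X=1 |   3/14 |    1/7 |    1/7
0.0161 bits

Mutual information: I(X;Y) = H(X) + H(Y) - H(X,Y)

Marginals:
P(X) = (1/2, 1/2), H(X) = 1.0000 bits
P(Y) = (5/14, 9/28, 9/28), H(Y) = 1.5831 bits

Joint entropy: H(X,Y) = 2.5670 bits

I(X;Y) = 1.0000 + 1.5831 - 2.5670 = 0.0161 bits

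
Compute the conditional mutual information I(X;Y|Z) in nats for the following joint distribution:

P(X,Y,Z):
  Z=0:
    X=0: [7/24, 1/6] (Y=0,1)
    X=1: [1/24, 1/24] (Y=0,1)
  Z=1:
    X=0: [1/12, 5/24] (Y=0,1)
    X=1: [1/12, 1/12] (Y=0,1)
0.0131 nats

Conditional mutual information: I(X;Y|Z) = H(X|Z) + H(Y|Z) - H(X,Y|Z)

H(Z) = 0.6897
H(X,Z) = 1.2227 → H(X|Z) = 0.5330
H(Y,Z) = 1.3510 → H(Y|Z) = 0.6613
H(X,Y,Z) = 1.8709 → H(X,Y|Z) = 1.1812

I(X;Y|Z) = 0.5330 + 0.6613 - 1.1812 = 0.0131 nats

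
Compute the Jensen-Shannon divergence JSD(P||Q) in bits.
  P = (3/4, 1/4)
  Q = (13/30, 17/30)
0.0764 bits

Jensen-Shannon divergence is:
JSD(P||Q) = 0.5 × D_KL(P||M) + 0.5 × D_KL(Q||M)
where M = 0.5 × (P + Q) is the mixture distribution.

M = 0.5 × (3/4, 1/4) + 0.5 × (13/30, 17/30) = (0.591667, 0.408333)

D_KL(P||M) = 0.0796 bits
D_KL(Q||M) = 0.0732 bits

JSD(P||Q) = 0.5 × 0.0796 + 0.5 × 0.0732 = 0.0764 bits

Unlike KL divergence, JSD is symmetric and bounded: 0 ≤ JSD ≤ log(2).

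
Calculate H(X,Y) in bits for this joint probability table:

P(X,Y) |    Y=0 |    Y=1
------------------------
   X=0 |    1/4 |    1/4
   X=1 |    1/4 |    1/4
2.0000 bits

Joint entropy is H(X,Y) = -Σ_{x,y} p(x,y) log p(x,y).

Summing over all non-zero entries:
H(X,Y) = -[1/4·log_2(1/4) + 1/4·log_2(1/4) + 1/4·log_2(1/4) + 1/4·log_2(1/4)]
H(X,Y) = 2.0000 bits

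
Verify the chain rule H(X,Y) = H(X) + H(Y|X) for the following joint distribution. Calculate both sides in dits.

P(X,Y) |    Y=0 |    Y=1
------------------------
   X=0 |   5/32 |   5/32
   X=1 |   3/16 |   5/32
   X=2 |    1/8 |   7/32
H(X,Y) = 0.7715, H(X) = 0.4767, H(Y|X) = 0.2948 (all in dits)

Chain rule: H(X,Y) = H(X) + H(Y|X)

Left side — joint entropy directly:
H(X,Y) = -Σ p(x,y) log p(x,y) = 0.7715 dits

Right side — compute H(Y|X) from the conditional distributions:
P(X) = (5/16, 11/32, 11/32), so H(X) = 0.4767 dits
H(Y|X) = Σ_x P(X=x) · H(Y|X=x):
  P(Y|X=0) = (1/2, 1/2), H(Y|X=0) = 0.3010, weight P(X=0) = 5/16
  P(Y|X=1) = (6/11, 5/11), H(Y|X=1) = 0.2992, weight P(X=1) = 11/32
  P(Y|X=2) = (4/11, 7/11), H(Y|X=2) = 0.2847, weight P(X=2) = 11/32
H(Y|X) = 0.2948 dits

H(X) + H(Y|X) = 0.4767 + 0.2948 = 0.7715 dits

Both sides equal 0.7715 dits. ✓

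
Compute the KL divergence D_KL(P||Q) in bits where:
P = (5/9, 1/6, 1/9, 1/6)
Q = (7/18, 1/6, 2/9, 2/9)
0.1056 bits

KL divergence: D_KL(P||Q) = Σ p(x) log(p(x)/q(x))

Computing term by term:
  x=0: 5/9 × log_2[(5/9)/(7/18)] = 5/9 × 0.5146 = 0.2859
  x=1: 1/6 × log_2[(1/6)/(1/6)] = 1/6 × 0.0000 = 0.0000
  x=2: 1/9 × log_2[(1/9)/(2/9)] = 1/9 × -1.0000 = -0.1111
  x=3: 1/6 × log_2[(1/6)/(2/9)] = 1/6 × -0.4150 = -0.0692

D_KL(P||Q) = 0.1056 bits

Note: KL divergence is always non-negative and equals 0 iff P = Q.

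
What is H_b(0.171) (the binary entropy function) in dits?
0.1987 dits

The binary entropy function is:
H(p) = -p log(p) - (1-p) log(1-p)

H(0.171) = -0.171 × log_10(0.171) - 0.829 × log_10(0.829)
H(0.171) = 0.1987 dits

Note: Binary entropy is maximized at p=0.5 (H=1 bit) and minimized at p=0 or p=1 (H=0).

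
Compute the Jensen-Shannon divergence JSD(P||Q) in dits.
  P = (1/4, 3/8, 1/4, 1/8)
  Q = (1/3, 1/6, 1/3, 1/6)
0.0122 dits

Jensen-Shannon divergence is:
JSD(P||Q) = 0.5 × D_KL(P||M) + 0.5 × D_KL(Q||M)
where M = 0.5 × (P + Q) is the mixture distribution.

M = 0.5 × (1/4, 3/8, 1/4, 1/8) + 0.5 × (1/3, 1/6, 1/3, 1/6) = (7/24, 0.270833, 7/24, 0.145833)

D_KL(P||M) = 0.0112 dits
D_KL(Q||M) = 0.0132 dits

JSD(P||Q) = 0.5 × 0.0112 + 0.5 × 0.0132 = 0.0122 dits

Unlike KL divergence, JSD is symmetric and bounded: 0 ≤ JSD ≤ log(2).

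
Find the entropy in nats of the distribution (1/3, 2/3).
0.6365 nats

Shannon entropy is H(X) = -Σ p(x) log p(x).

For P = (1/3, 2/3):
H = -1/3 × log_e(1/3) -2/3 × log_e(2/3)
H = 0.6365 nats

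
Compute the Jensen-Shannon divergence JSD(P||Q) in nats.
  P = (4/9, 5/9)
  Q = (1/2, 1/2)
0.0015 nats

Jensen-Shannon divergence is:
JSD(P||Q) = 0.5 × D_KL(P||M) + 0.5 × D_KL(Q||M)
where M = 0.5 × (P + Q) is the mixture distribution.

M = 0.5 × (4/9, 5/9) + 0.5 × (1/2, 1/2) = (17/36, 19/36)

D_KL(P||M) = 0.0016 nats
D_KL(Q||M) = 0.0015 nats

JSD(P||Q) = 0.5 × 0.0016 + 0.5 × 0.0015 = 0.0015 nats

Unlike KL divergence, JSD is symmetric and bounded: 0 ≤ JSD ≤ log(2).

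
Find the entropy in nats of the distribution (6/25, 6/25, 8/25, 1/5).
1.3715 nats

Shannon entropy is H(X) = -Σ p(x) log p(x).

For P = (6/25, 6/25, 8/25, 1/5):
H = -6/25 × log_e(6/25) -6/25 × log_e(6/25) -8/25 × log_e(8/25) -1/5 × log_e(1/5)
H = 1.3715 nats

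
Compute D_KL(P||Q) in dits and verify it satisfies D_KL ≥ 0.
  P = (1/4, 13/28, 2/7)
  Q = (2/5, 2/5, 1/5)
0.0233 dits

KL divergence satisfies the Gibbs inequality: D_KL(P||Q) ≥ 0 for all distributions P, Q.

D_KL(P||Q) = Σ p(x) log(p(x)/q(x))
Term by term:
  x=0: 1/4 × log_10[(1/4)/(2/5)] = -0.0510
  x=1: 13/28 × log_10[(13/28)/(2/5)] = 0.0301
  x=2: 2/7 × log_10[(2/7)/(1/5)] = 0.0443
D_KL(P||Q) = 0.0233 dits

D_KL(P||Q) = 0.0233 ≥ 0 ✓

This non-negativity is a fundamental property: relative entropy cannot be negative because it measures how different Q is from P.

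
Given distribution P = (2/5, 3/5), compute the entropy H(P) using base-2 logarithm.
0.9710 bits

Shannon entropy is H(X) = -Σ p(x) log p(x).

For P = (2/5, 3/5):
H = -2/5 × log_2(2/5) -3/5 × log_2(3/5)
H = 0.9710 bits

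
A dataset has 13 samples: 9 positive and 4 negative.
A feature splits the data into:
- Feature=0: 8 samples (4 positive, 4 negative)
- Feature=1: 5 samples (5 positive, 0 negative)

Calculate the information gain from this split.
0.2751 bits

Information Gain = H(Y) - H(Y|Feature)

Before split:
P(positive) = 9/13 = 0.6923
H(Y) = 0.8905 bits

After split:
Feature=0: H = 1.0000 bits (weight = 8/13)
Feature=1: H = 0.0000 bits (weight = 5/13)
H(Y|Feature) = (8/13)×1.0000 + (5/13)×0.0000 = 0.6154 bits

Information Gain = 0.8905 - 0.6154 = 0.2751 bits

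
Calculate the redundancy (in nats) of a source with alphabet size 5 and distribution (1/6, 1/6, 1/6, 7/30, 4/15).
0.0215 nats

Redundancy measures how far a source is from maximum entropy:
R = H_max - H(X)

Maximum entropy for 5 symbols: H_max = log_e(5) = 1.6094 nats
Actual entropy: H(X) = 1.5879 nats
Redundancy: R = 1.6094 - 1.5879 = 0.0215 nats

This redundancy represents potential for compression: the source could be compressed by 0.0215 nats per symbol.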